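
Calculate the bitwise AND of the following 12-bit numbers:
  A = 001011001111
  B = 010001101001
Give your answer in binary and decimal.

Apply & to each column (1 only where both bits are 1):
  001011001111
& 010001101001
--------------
  000001001001

Answer: 000001001001 (73)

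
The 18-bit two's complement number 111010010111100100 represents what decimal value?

MSB is 1, so the value is negative. Find the magnitude:
1. Invert bits:  000101101000011011
2. Add 1:        000101101000011100  = 23068
3. Apply sign:   -23068

Answer: -23068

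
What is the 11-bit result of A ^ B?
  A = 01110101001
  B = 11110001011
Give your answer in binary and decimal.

Apply ^ to each column (1 where bits differ):
  01110101001
^ 11110001011
-------------
  10000100010

Answer: 10000100010 (1058)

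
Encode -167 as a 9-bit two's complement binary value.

1. Binary of +167:  010100111
2. Invert bits:     101011000
3. Add 1:           101011001

Answer: 101011001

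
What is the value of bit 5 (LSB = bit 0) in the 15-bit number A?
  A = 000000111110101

Bit 5 is the 6th from the right.
  000000111110101
           ^
That bit is 1.

Answer: 1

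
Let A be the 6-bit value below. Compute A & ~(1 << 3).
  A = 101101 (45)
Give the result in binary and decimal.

Mask = ~(1 << 3) = 110111
Bit 3 of A is 1, so AND-ing with the mask clears it to 0.
  101101
& 110111
--------
  100101

Answer: 100101 (37)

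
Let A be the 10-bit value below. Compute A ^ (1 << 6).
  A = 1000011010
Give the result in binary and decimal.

Mask = 1 << 6 = 0001000000
Bit 6 of A is 0; XOR with the mask flips it to 1.
  1000011010
^ 0001000000
------------
  1001011010

Answer: 1001011010 (602)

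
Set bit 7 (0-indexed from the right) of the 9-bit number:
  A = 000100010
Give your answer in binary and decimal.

Mask = 1 << 7 = 010000000
Bit 7 of A is 0, so OR-ing with the mask flips it to 1.
  000100010
| 010000000
-----------
  010100010

Answer: 010100010 (162)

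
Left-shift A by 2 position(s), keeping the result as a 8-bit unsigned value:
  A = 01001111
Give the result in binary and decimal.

Shift left by 2: drop the top 2 bit(s), append 2 zero(s) on the right.
  01001111  ->  discard [01], keep [001111], append 00
= 00111100

Answer: 00111100 (60)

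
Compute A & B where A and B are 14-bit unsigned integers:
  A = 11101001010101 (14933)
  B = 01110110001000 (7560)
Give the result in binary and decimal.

Apply & to each column (1 only where both bits are 1):
  11101001010101
& 01110110001000
----------------
  01100000000000

Answer: 01100000000000 (6144)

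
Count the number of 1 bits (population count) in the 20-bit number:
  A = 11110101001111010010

11110101001111010010
1-bits at positions (from bit 0 = LSB): 1, 4, 6, 7, 8, 9, 12, 14, 16, 17, 18, 19
Count = 12

Answer: 12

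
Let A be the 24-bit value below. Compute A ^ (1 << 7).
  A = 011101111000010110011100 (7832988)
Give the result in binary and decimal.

Mask = 1 << 7 = 000000000000000010000000
Bit 7 of A is 1; XOR with the mask flips it to 0.
  011101111000010110011100
^ 000000000000000010000000
--------------------------
  011101111000010100011100

Answer: 011101111000010100011100 (7832860)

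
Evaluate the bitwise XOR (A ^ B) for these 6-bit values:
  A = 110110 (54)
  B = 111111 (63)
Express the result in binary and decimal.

Apply ^ to each column (1 where bits differ):
  110110
^ 111111
--------
  001001

Answer: 001001 (9)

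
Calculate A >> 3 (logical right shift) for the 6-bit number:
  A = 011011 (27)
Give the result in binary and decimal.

Logical shift right by 3: drop the bottom 3 bit(s), prepend 3 zero(s) on the left.
  011011  ->  keep [011], discard [011], prepend 000
= 000011

Answer: 000011 (3)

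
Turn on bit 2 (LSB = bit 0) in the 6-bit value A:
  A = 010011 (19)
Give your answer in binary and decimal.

Mask = 1 << 2 = 000100
Bit 2 of A is 0, so OR-ing with the mask flips it to 1.
  010011
| 000100
--------
  010111

Answer: 010111 (23)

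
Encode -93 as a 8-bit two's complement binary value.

1. Binary of +93:  01011101
2. Invert bits:     10100010
3. Add 1:           10100011

Answer: 10100011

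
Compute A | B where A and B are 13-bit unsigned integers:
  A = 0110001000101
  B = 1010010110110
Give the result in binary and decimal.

Apply | to each column (1 where either bit is 1):
  0110001000101
| 1010010110110
---------------
  1110011110111

Answer: 1110011110111 (7415)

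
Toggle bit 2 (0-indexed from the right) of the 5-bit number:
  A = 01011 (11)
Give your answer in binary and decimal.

Mask = 1 << 2 = 00100
Bit 2 of A is 0; XOR with the mask flips it to 1.
  01011
^ 00100
-------
  01111

Answer: 01111 (15)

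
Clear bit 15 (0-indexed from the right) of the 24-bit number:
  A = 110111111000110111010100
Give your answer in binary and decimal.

Mask = ~(1 << 15) = 111111110111111111111111
Bit 15 of A is 1, so AND-ing with the mask clears it to 0.
  110111111000110111010100
& 111111110111111111111111
--------------------------
  110111110000110111010100

Answer: 110111110000110111010100 (14618068)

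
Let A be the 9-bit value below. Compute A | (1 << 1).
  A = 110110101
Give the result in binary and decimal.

Mask = 1 << 1 = 000000010
Bit 1 of A is 0, so OR-ing with the mask flips it to 1.
  110110101
| 000000010
-----------
  110110111

Answer: 110110111 (439)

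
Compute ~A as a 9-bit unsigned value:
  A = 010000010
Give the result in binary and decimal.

Flip each bit (0->1, 1->0):
  010000010
  101111101

Answer: 101111101 (381)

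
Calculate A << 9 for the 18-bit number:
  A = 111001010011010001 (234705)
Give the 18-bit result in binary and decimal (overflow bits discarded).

Shift left by 9: drop the top 9 bit(s), append 9 zero(s) on the right.
  111001010011010001  ->  discard [111001010], keep [011010001], append 000000000
= 011010001000000000

Answer: 011010001000000000 (107008)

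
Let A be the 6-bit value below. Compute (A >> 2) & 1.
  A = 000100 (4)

Bit 2 is the 3rd from the right.
  000100
     ^
That bit is 1.

Answer: 1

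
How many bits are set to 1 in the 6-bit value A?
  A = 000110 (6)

000110
1-bits at positions (from bit 0 = LSB): 1, 2
Count = 2

Answer: 2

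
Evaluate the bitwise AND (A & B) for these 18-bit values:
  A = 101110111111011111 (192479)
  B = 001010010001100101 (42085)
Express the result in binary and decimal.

Apply & to each column (1 only where both bits are 1):
  101110111111011111
& 001010010001100101
--------------------
  001010010001000101

Answer: 001010010001000101 (42053)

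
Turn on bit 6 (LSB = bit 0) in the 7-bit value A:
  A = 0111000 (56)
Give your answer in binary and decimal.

Mask = 1 << 6 = 1000000
Bit 6 of A is 0, so OR-ing with the mask flips it to 1.
  0111000
| 1000000
---------
  1111000

Answer: 1111000 (120)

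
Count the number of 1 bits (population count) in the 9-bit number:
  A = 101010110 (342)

101010110
1-bits at positions (from bit 0 = LSB): 1, 2, 4, 6, 8
Count = 5

Answer: 5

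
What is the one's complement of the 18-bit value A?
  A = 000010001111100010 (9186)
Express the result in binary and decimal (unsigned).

Flip each bit (0->1, 1->0):
  000010001111100010
  111101110000011101

Answer: 111101110000011101 (252957)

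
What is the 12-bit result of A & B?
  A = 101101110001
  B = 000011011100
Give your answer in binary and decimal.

Apply & to each column (1 only where both bits are 1):
  101101110001
& 000011011100
--------------
  000001010000

Answer: 000001010000 (80)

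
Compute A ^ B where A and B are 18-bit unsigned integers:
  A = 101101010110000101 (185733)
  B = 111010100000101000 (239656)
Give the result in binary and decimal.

Apply ^ to each column (1 where bits differ):
  101101010110000101
^ 111010100000101000
--------------------
  010111110110101101

Answer: 010111110110101101 (97709)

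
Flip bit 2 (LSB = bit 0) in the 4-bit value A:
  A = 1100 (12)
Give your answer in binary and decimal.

Mask = 1 << 2 = 0100
Bit 2 of A is 1; XOR with the mask flips it to 0.
  1100
^ 0100
------
  1000

Answer: 1000 (8)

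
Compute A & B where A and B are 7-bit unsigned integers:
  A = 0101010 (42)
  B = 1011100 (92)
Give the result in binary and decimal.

Apply & to each column (1 only where both bits are 1):
  0101010
& 1011100
---------
  0001000

Answer: 0001000 (8)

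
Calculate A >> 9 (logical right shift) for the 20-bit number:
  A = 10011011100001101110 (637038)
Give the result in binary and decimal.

Logical shift right by 9: drop the bottom 9 bit(s), prepend 9 zero(s) on the left.
  10011011100001101110  ->  keep [10011011100], discard [001101110], prepend 000000000
= 00000000010011011100

Answer: 00000000010011011100 (1244)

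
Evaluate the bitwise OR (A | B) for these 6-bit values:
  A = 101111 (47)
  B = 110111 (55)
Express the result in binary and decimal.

Apply | to each column (1 where either bit is 1):
  101111
| 110111
--------
  111111

Answer: 111111 (63)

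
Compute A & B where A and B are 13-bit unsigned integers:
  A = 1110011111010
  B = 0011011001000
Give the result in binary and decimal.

Apply & to each column (1 only where both bits are 1):
  1110011111010
& 0011011001000
---------------
  0010011001000

Answer: 0010011001000 (1224)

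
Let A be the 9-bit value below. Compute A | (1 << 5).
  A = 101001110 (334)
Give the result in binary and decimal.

Mask = 1 << 5 = 000100000
Bit 5 of A is 0, so OR-ing with the mask flips it to 1.
  101001110
| 000100000
-----------
  101101110

Answer: 101101110 (366)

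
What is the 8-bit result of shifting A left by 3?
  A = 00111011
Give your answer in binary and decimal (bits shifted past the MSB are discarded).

Shift left by 3: drop the top 3 bit(s), append 3 zero(s) on the right.
  00111011  ->  discard [001], keep [11011], append 000
= 11011000

Answer: 11011000 (216)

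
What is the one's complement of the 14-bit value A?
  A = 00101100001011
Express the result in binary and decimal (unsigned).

Flip each bit (0->1, 1->0):
  00101100001011
  11010011110100

Answer: 11010011110100 (13556)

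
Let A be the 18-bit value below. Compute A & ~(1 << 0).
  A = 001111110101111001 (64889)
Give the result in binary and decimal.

Mask = ~(1 << 0) = 111111111111111110
Bit 0 of A is 1, so AND-ing with the mask clears it to 0.
  001111110101111001
& 111111111111111110
--------------------
  001111110101111000

Answer: 001111110101111000 (64888)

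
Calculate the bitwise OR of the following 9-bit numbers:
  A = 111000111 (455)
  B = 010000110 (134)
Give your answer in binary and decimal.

Apply | to each column (1 where either bit is 1):
  111000111
| 010000110
-----------
  111000111

Answer: 111000111 (455)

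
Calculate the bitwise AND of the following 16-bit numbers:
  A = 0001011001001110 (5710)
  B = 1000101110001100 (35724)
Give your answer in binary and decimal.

Apply & to each column (1 only where both bits are 1):
  0001011001001110
& 1000101110001100
------------------
  0000001000001100

Answer: 0000001000001100 (524)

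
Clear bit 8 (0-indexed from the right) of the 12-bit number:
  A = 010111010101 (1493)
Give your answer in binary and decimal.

Mask = ~(1 << 8) = 111011111111
Bit 8 of A is 1, so AND-ing with the mask clears it to 0.
  010111010101
& 111011111111
--------------
  010011010101

Answer: 010011010101 (1237)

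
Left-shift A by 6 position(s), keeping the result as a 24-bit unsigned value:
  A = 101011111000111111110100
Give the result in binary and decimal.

Shift left by 6: drop the top 6 bit(s), append 6 zero(s) on the right.
  101011111000111111110100  ->  discard [101011], keep [111000111111110100], append 000000
= 111000111111110100000000

Answer: 111000111111110100000000 (14941440)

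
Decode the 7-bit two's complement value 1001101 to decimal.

MSB is 1, so the value is negative. Find the magnitude:
1. Invert bits:  0110010
2. Add 1:        0110011  = 51
3. Apply sign:   -51

Answer: -51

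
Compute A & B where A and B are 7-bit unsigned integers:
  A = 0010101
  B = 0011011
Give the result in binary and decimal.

Apply & to each column (1 only where both bits are 1):
  0010101
& 0011011
---------
  0010001

Answer: 0010001 (17)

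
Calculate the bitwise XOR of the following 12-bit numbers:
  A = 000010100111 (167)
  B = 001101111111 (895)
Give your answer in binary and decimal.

Apply ^ to each column (1 where bits differ):
  000010100111
^ 001101111111
--------------
  001111011000

Answer: 001111011000 (984)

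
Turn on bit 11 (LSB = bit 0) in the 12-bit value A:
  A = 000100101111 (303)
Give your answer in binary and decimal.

Mask = 1 << 11 = 100000000000
Bit 11 of A is 0, so OR-ing with the mask flips it to 1.
  000100101111
| 100000000000
--------------
  100100101111

Answer: 100100101111 (2351)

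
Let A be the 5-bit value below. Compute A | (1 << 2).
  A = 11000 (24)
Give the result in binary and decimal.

Mask = 1 << 2 = 00100
Bit 2 of A is 0, so OR-ing with the mask flips it to 1.
  11000
| 00100
-------
  11100

Answer: 11100 (28)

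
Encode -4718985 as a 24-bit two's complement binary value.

1. Binary of +4718985:  010010000000000110001001
2. Invert bits:     101101111111111001110110
3. Add 1:           101101111111111001110111

Answer: 101101111111111001110111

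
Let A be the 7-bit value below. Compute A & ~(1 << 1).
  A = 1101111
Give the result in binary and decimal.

Mask = ~(1 << 1) = 1111101
Bit 1 of A is 1, so AND-ing with the mask clears it to 0.
  1101111
& 1111101
---------
  1101101

Answer: 1101101 (109)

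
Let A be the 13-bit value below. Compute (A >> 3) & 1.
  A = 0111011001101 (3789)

Bit 3 is the 4th from the right.
  0111011001101
           ^
That bit is 1.

Answer: 1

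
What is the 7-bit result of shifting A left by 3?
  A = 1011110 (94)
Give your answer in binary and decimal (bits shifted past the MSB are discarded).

Shift left by 3: drop the top 3 bit(s), append 3 zero(s) on the right.
  1011110  ->  discard [101], keep [1110], append 000
= 1110000

Answer: 1110000 (112)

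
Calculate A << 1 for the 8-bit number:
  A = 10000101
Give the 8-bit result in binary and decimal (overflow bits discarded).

Shift left by 1: drop the top 1 bit(s), append 1 zero(s) on the right.
  10000101  ->  discard [1], keep [0000101], append 0
= 00001010

Answer: 00001010 (10)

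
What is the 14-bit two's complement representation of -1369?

1. Binary of +1369:  00010101011001
2. Invert bits:     11101010100110
3. Add 1:           11101010100111

Answer: 11101010100111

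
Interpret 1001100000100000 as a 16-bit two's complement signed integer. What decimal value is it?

MSB is 1, so the value is negative. Find the magnitude:
1. Invert bits:  0110011111011111
2. Add 1:        0110011111100000  = 26592
3. Apply sign:   -26592

Answer: -26592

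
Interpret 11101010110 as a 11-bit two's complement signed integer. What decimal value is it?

MSB is 1, so the value is negative. Find the magnitude:
1. Invert bits:  00010101001
2. Add 1:        00010101010  = 170
3. Apply sign:   -170

Answer: -170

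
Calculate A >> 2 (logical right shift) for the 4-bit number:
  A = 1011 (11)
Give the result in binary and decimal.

Logical shift right by 2: drop the bottom 2 bit(s), prepend 2 zero(s) on the left.
  1011  ->  keep [10], discard [11], prepend 00
= 0010

Answer: 0010 (2)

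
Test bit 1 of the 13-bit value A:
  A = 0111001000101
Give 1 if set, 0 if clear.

Bit 1 is the 2nd from the right.
  0111001000101
             ^
That bit is 0.

Answer: 0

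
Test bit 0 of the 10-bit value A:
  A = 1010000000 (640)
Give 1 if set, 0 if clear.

Bit 0 is the 1st from the right.
  1010000000
           ^
That bit is 0.

Answer: 0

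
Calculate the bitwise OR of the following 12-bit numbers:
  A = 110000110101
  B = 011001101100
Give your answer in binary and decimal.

Apply | to each column (1 where either bit is 1):
  110000110101
| 011001101100
--------------
  111001111101

Answer: 111001111101 (3709)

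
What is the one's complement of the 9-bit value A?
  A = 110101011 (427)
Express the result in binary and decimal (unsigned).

Flip each bit (0->1, 1->0):
  110101011
  001010100

Answer: 001010100 (84)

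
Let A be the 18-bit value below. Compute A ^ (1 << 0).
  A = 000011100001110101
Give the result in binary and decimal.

Mask = 1 << 0 = 000000000000000001
Bit 0 of A is 1; XOR with the mask flips it to 0.
  000011100001110101
^ 000000000000000001
--------------------
  000011100001110100

Answer: 000011100001110100 (14452)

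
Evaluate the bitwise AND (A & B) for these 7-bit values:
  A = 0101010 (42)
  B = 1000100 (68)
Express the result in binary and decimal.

Apply & to each column (1 only where both bits are 1):
  0101010
& 1000100
---------
  0000000

Answer: 0000000 (0)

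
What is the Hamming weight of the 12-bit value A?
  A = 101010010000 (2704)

101010010000
1-bits at positions (from bit 0 = LSB): 4, 7, 9, 11
Count = 4

Answer: 4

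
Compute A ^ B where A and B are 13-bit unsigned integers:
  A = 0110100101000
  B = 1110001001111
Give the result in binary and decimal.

Apply ^ to each column (1 where bits differ):
  0110100101000
^ 1110001001111
---------------
  1000101100111

Answer: 1000101100111 (4455)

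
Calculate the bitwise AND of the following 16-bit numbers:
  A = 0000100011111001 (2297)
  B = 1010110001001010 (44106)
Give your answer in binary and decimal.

Apply & to each column (1 only where both bits are 1):
  0000100011111001
& 1010110001001010
------------------
  0000100001001000

Answer: 0000100001001000 (2120)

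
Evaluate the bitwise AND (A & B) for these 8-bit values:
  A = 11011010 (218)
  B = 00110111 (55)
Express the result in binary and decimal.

Apply & to each column (1 only where both bits are 1):
  11011010
& 00110111
----------
  00010010

Answer: 00010010 (18)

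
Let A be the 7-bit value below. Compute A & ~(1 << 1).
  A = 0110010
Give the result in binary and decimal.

Mask = ~(1 << 1) = 1111101
Bit 1 of A is 1, so AND-ing with the mask clears it to 0.
  0110010
& 1111101
---------
  0110000

Answer: 0110000 (48)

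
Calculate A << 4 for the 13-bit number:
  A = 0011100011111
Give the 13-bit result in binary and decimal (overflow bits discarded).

Shift left by 4: drop the top 4 bit(s), append 4 zero(s) on the right.
  0011100011111  ->  discard [0011], keep [100011111], append 0000
= 1000111110000

Answer: 1000111110000 (4592)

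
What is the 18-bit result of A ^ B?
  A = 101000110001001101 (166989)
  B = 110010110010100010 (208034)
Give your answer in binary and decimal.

Apply ^ to each column (1 where bits differ):
  101000110001001101
^ 110010110010100010
--------------------
  011010000011101111

Answer: 011010000011101111 (106735)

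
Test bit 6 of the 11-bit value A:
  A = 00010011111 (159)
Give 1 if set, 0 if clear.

Bit 6 is the 7th from the right.
  00010011111
      ^
That bit is 0.

Answer: 0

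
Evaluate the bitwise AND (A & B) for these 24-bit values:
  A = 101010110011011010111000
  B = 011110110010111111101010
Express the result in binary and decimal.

Apply & to each column (1 only where both bits are 1):
  101010110011011010111000
& 011110110010111111101010
--------------------------
  001010110010011010101000

Answer: 001010110010011010101000 (2827944)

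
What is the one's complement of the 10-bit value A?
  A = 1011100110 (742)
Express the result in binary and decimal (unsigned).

Flip each bit (0->1, 1->0):
  1011100110
  0100011001

Answer: 0100011001 (281)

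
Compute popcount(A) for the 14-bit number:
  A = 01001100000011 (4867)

01001100000011
1-bits at positions (from bit 0 = LSB): 0, 1, 8, 9, 12
Count = 5

Answer: 5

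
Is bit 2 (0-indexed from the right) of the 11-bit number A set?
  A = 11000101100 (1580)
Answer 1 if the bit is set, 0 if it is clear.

Bit 2 is the 3rd from the right.
  11000101100
          ^
That bit is 1.

Answer: 1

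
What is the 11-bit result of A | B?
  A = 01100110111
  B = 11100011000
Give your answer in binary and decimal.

Apply | to each column (1 where either bit is 1):
  01100110111
| 11100011000
-------------
  11100111111

Answer: 11100111111 (1855)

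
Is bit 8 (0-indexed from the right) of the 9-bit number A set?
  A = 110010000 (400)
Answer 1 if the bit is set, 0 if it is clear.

Bit 8 is the 9th from the right.
  110010000
  ^
That bit is 1.

Answer: 1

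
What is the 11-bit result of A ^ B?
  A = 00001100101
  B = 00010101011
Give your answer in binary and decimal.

Apply ^ to each column (1 where bits differ):
  00001100101
^ 00010101011
-------------
  00011001110

Answer: 00011001110 (206)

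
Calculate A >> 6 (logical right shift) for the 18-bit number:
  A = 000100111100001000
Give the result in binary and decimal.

Logical shift right by 6: drop the bottom 6 bit(s), prepend 6 zero(s) on the left.
  000100111100001000  ->  keep [000100111100], discard [001000], prepend 000000
= 000000000100111100

Answer: 000000000100111100 (316)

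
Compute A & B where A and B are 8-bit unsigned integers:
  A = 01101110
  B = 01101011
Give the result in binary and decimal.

Apply & to each column (1 only where both bits are 1):
  01101110
& 01101011
----------
  01101010

Answer: 01101010 (106)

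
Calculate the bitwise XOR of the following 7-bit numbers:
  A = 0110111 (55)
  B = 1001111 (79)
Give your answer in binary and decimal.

Apply ^ to each column (1 where bits differ):
  0110111
^ 1001111
---------
  1111000

Answer: 1111000 (120)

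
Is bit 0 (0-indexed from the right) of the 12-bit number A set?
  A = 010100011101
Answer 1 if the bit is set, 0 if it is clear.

Bit 0 is the 1st from the right.
  010100011101
             ^
That bit is 1.

Answer: 1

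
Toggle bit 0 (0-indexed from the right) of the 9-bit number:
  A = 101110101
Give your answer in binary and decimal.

Mask = 1 << 0 = 000000001
Bit 0 of A is 1; XOR with the mask flips it to 0.
  101110101
^ 000000001
-----------
  101110100

Answer: 101110100 (372)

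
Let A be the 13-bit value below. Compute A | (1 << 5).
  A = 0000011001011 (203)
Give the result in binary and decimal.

Mask = 1 << 5 = 0000000100000
Bit 5 of A is 0, so OR-ing with the mask flips it to 1.
  0000011001011
| 0000000100000
---------------
  0000011101011

Answer: 0000011101011 (235)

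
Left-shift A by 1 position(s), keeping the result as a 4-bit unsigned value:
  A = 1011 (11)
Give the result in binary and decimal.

Shift left by 1: drop the top 1 bit(s), append 1 zero(s) on the right.
  1011  ->  discard [1], keep [011], append 0
= 0110

Answer: 0110 (6)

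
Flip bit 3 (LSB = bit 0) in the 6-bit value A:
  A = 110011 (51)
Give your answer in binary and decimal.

Mask = 1 << 3 = 001000
Bit 3 of A is 0; XOR with the mask flips it to 1.
  110011
^ 001000
--------
  111011

Answer: 111011 (59)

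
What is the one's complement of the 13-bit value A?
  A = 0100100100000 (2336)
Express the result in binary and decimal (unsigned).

Flip each bit (0->1, 1->0):
  0100100100000
  1011011011111

Answer: 1011011011111 (5855)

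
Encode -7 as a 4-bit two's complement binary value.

1. Binary of +7:  0111
2. Invert bits:     1000
3. Add 1:           1001

Answer: 1001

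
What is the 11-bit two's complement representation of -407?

1. Binary of +407:  00110010111
2. Invert bits:     11001101000
3. Add 1:           11001101001

Answer: 11001101001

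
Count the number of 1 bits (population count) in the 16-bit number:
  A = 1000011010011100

1000011010011100
1-bits at positions (from bit 0 = LSB): 2, 3, 4, 7, 9, 10, 15
Count = 7

Answer: 7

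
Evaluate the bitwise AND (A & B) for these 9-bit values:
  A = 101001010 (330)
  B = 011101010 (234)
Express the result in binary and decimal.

Apply & to each column (1 only where both bits are 1):
  101001010
& 011101010
-----------
  001001010

Answer: 001001010 (74)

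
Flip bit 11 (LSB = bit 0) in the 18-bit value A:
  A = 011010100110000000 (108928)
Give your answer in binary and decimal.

Mask = 1 << 11 = 000000100000000000
Bit 11 of A is 1; XOR with the mask flips it to 0.
  011010100110000000
^ 000000100000000000
--------------------
  011010000110000000

Answer: 011010000110000000 (106880)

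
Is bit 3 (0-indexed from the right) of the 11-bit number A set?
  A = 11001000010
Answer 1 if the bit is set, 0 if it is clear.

Bit 3 is the 4th from the right.
  11001000010
         ^
That bit is 0.

Answer: 0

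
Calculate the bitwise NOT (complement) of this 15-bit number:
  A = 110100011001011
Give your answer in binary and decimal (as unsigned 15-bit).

Flip each bit (0->1, 1->0):
  110100011001011
  001011100110100

Answer: 001011100110100 (5940)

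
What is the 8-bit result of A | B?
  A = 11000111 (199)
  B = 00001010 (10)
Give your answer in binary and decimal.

Apply | to each column (1 where either bit is 1):
  11000111
| 00001010
----------
  11001111

Answer: 11001111 (207)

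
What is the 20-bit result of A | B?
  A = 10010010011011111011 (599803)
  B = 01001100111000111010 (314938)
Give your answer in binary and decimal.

Apply | to each column (1 where either bit is 1):
  10010010011011111011
| 01001100111000111010
----------------------
  11011110111011111011

Answer: 11011110111011111011 (913147)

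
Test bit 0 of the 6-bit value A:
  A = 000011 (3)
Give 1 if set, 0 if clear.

Bit 0 is the 1st from the right.
  000011
       ^
That bit is 1.

Answer: 1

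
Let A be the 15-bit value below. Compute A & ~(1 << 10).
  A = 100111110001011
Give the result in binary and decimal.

Mask = ~(1 << 10) = 111101111111111
Bit 10 of A is 1, so AND-ing with the mask clears it to 0.
  100111110001011
& 111101111111111
-----------------
  100101110001011

Answer: 100101110001011 (19339)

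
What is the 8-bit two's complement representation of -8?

1. Binary of +8:  00001000
2. Invert bits:     11110111
3. Add 1:           11111000

Answer: 11111000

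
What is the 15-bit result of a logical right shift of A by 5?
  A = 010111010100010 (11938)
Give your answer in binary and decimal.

Logical shift right by 5: drop the bottom 5 bit(s), prepend 5 zero(s) on the left.
  010111010100010  ->  keep [0101110101], discard [00010], prepend 00000
= 000000101110101

Answer: 000000101110101 (373)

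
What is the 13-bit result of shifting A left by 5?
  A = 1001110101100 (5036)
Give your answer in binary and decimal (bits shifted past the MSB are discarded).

Shift left by 5: drop the top 5 bit(s), append 5 zero(s) on the right.
  1001110101100  ->  discard [10011], keep [10101100], append 00000
= 1010110000000

Answer: 1010110000000 (5504)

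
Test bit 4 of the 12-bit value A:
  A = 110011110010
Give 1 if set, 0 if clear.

Bit 4 is the 5th from the right.
  110011110010
         ^
That bit is 1.

Answer: 1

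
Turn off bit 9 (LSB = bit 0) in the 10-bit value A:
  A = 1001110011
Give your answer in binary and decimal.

Mask = ~(1 << 9) = 0111111111
Bit 9 of A is 1, so AND-ing with the mask clears it to 0.
  1001110011
& 0111111111
------------
  0001110011

Answer: 0001110011 (115)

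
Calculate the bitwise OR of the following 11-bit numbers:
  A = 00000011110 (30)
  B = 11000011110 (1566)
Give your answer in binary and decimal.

Apply | to each column (1 where either bit is 1):
  00000011110
| 11000011110
-------------
  11000011110

Answer: 11000011110 (1566)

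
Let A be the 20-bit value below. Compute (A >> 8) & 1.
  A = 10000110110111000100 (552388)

Bit 8 is the 9th from the right.
  10000110110111000100
             ^
That bit is 1.

Answer: 1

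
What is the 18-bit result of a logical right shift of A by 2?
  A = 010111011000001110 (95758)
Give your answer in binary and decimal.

Logical shift right by 2: drop the bottom 2 bit(s), prepend 2 zero(s) on the left.
  010111011000001110  ->  keep [0101110110000011], discard [10], prepend 00
= 000101110110000011

Answer: 000101110110000011 (23939)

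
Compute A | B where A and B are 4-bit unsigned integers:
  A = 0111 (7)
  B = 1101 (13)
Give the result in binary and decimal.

Apply | to each column (1 where either bit is 1):
  0111
| 1101
------
  1111

Answer: 1111 (15)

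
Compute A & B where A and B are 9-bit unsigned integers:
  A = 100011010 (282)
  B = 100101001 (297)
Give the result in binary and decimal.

Apply & to each column (1 only where both bits are 1):
  100011010
& 100101001
-----------
  100001000

Answer: 100001000 (264)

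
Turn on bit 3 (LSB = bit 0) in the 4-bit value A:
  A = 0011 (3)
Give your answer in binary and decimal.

Mask = 1 << 3 = 1000
Bit 3 of A is 0, so OR-ing with the mask flips it to 1.
  0011
| 1000
------
  1011

Answer: 1011 (11)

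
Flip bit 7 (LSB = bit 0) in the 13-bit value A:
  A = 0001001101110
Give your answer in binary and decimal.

Mask = 1 << 7 = 0000010000000
Bit 7 of A is 0; XOR with the mask flips it to 1.
  0001001101110
^ 0000010000000
---------------
  0001011101110

Answer: 0001011101110 (750)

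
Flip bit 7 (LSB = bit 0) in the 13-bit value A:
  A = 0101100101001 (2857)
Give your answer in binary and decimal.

Mask = 1 << 7 = 0000010000000
Bit 7 of A is 0; XOR with the mask flips it to 1.
  0101100101001
^ 0000010000000
---------------
  0101110101001

Answer: 0101110101001 (2985)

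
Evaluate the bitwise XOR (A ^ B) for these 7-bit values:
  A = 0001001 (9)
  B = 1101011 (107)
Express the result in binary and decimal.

Apply ^ to each column (1 where bits differ):
  0001001
^ 1101011
---------
  1100010

Answer: 1100010 (98)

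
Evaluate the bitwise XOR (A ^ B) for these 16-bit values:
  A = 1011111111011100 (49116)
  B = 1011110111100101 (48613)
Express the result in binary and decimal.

Apply ^ to each column (1 where bits differ):
  1011111111011100
^ 1011110111100101
------------------
  0000001000111001

Answer: 0000001000111001 (569)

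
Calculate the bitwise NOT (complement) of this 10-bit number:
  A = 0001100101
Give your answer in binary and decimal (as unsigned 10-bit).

Flip each bit (0->1, 1->0):
  0001100101
  1110011010

Answer: 1110011010 (922)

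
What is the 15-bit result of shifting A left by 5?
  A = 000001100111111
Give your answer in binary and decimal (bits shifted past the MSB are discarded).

Shift left by 5: drop the top 5 bit(s), append 5 zero(s) on the right.
  000001100111111  ->  discard [00000], keep [1100111111], append 00000
= 110011111100000

Answer: 110011111100000 (26592)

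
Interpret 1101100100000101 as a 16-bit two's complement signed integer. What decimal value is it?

MSB is 1, so the value is negative. Find the magnitude:
1. Invert bits:  0010011011111010
2. Add 1:        0010011011111011  = 9979
3. Apply sign:   -9979

Answer: -9979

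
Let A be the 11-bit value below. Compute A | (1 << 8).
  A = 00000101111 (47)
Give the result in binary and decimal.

Mask = 1 << 8 = 00100000000
Bit 8 of A is 0, so OR-ing with the mask flips it to 1.
  00000101111
| 00100000000
-------------
  00100101111

Answer: 00100101111 (303)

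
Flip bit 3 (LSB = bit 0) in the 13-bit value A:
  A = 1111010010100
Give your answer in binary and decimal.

Mask = 1 << 3 = 0000000001000
Bit 3 of A is 0; XOR with the mask flips it to 1.
  1111010010100
^ 0000000001000
---------------
  1111010011100

Answer: 1111010011100 (7836)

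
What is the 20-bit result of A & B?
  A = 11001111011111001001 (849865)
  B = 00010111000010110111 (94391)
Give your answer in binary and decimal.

Apply & to each column (1 only where both bits are 1):
  11001111011111001001
& 00010111000010110111
----------------------
  00000111000010000001

Answer: 00000111000010000001 (28801)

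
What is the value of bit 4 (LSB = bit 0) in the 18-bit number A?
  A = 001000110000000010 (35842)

Bit 4 is the 5th from the right.
  001000110000000010
               ^
That bit is 0.

Answer: 0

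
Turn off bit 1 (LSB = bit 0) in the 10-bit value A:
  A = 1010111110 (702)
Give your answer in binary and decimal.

Mask = ~(1 << 1) = 1111111101
Bit 1 of A is 1, so AND-ing with the mask clears it to 0.
  1010111110
& 1111111101
------------
  1010111100

Answer: 1010111100 (700)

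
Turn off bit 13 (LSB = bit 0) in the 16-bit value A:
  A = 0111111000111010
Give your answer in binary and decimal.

Mask = ~(1 << 13) = 1101111111111111
Bit 13 of A is 1, so AND-ing with the mask clears it to 0.
  0111111000111010
& 1101111111111111
------------------
  0101111000111010

Answer: 0101111000111010 (24122)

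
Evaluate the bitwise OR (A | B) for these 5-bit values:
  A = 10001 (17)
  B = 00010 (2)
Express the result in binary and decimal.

Apply | to each column (1 where either bit is 1):
  10001
| 00010
-------
  10011

Answer: 10011 (19)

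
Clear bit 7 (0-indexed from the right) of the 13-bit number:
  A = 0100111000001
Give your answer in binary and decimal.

Mask = ~(1 << 7) = 1111101111111
Bit 7 of A is 1, so AND-ing with the mask clears it to 0.
  0100111000001
& 1111101111111
---------------
  0100101000001

Answer: 0100101000001 (2369)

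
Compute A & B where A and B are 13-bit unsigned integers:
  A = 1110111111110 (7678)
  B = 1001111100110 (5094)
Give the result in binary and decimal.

Apply & to each column (1 only where both bits are 1):
  1110111111110
& 1001111100110
---------------
  1000111100110

Answer: 1000111100110 (4582)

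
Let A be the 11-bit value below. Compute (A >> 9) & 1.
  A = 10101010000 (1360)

Bit 9 is the 10th from the right.
  10101010000
   ^
That bit is 0.

Answer: 0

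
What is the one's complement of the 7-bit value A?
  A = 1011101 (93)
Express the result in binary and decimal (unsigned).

Flip each bit (0->1, 1->0):
  1011101
  0100010

Answer: 0100010 (34)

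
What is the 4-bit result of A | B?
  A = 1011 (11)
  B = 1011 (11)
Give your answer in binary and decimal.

Apply | to each column (1 where either bit is 1):
  1011
| 1011
------
  1011

Answer: 1011 (11)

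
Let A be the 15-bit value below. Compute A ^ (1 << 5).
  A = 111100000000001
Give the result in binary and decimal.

Mask = 1 << 5 = 000000000100000
Bit 5 of A is 0; XOR with the mask flips it to 1.
  111100000000001
^ 000000000100000
-----------------
  111100000100001

Answer: 111100000100001 (30753)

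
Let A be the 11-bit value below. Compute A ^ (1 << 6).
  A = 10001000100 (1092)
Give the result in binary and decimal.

Mask = 1 << 6 = 00001000000
Bit 6 of A is 1; XOR with the mask flips it to 0.
  10001000100
^ 00001000000
-------------
  10000000100

Answer: 10000000100 (1028)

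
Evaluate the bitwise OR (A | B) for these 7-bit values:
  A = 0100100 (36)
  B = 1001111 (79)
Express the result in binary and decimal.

Apply | to each column (1 where either bit is 1):
  0100100
| 1001111
---------
  1101111

Answer: 1101111 (111)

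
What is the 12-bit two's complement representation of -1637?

1. Binary of +1637:  011001100101
2. Invert bits:     100110011010
3. Add 1:           100110011011

Answer: 100110011011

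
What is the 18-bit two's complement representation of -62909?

1. Binary of +62909:  001111010110111101
2. Invert bits:     110000101001000010
3. Add 1:           110000101001000011

Answer: 110000101001000011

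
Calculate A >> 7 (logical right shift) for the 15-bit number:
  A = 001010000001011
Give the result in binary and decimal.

Logical shift right by 7: drop the bottom 7 bit(s), prepend 7 zero(s) on the left.
  001010000001011  ->  keep [00101000], discard [0001011], prepend 0000000
= 000000000101000

Answer: 000000000101000 (40)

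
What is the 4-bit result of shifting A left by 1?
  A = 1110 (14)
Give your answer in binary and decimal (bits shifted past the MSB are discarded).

Shift left by 1: drop the top 1 bit(s), append 1 zero(s) on the right.
  1110  ->  discard [1], keep [110], append 0
= 1100

Answer: 1100 (12)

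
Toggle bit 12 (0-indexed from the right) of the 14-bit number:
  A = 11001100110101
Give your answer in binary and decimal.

Mask = 1 << 12 = 01000000000000
Bit 12 of A is 1; XOR with the mask flips it to 0.
  11001100110101
^ 01000000000000
----------------
  10001100110101

Answer: 10001100110101 (9013)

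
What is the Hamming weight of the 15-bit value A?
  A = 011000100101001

011000100101001
1-bits at positions (from bit 0 = LSB): 0, 3, 5, 8, 12, 13
Count = 6

Answer: 6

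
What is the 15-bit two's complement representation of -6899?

1. Binary of +6899:  001101011110011
2. Invert bits:     110010100001100
3. Add 1:           110010100001101

Answer: 110010100001101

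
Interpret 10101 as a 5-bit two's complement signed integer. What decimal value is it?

MSB is 1, so the value is negative. Find the magnitude:
1. Invert bits:  01010
2. Add 1:        01011  = 11
3. Apply sign:   -11

Answer: -11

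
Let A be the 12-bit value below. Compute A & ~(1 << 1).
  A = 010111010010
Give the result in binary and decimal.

Mask = ~(1 << 1) = 111111111101
Bit 1 of A is 1, so AND-ing with the mask clears it to 0.
  010111010010
& 111111111101
--------------
  010111010000

Answer: 010111010000 (1488)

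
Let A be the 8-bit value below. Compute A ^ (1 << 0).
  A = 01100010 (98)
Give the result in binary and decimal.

Mask = 1 << 0 = 00000001
Bit 0 of A is 0; XOR with the mask flips it to 1.
  01100010
^ 00000001
----------
  01100011

Answer: 01100011 (99)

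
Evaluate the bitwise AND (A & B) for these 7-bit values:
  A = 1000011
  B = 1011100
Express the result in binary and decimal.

Apply & to each column (1 only where both bits are 1):
  1000011
& 1011100
---------
  1000000

Answer: 1000000 (64)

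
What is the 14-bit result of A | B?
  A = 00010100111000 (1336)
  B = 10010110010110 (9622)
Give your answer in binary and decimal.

Apply | to each column (1 where either bit is 1):
  00010100111000
| 10010110010110
----------------
  10010110111110

Answer: 10010110111110 (9662)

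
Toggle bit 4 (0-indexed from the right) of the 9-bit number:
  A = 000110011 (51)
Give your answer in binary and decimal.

Mask = 1 << 4 = 000010000
Bit 4 of A is 1; XOR with the mask flips it to 0.
  000110011
^ 000010000
-----------
  000100011

Answer: 000100011 (35)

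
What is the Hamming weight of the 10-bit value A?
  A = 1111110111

1111110111
1-bits at positions (from bit 0 = LSB): 0, 1, 2, 4, 5, 6, 7, 8, 9
Count = 9

Answer: 9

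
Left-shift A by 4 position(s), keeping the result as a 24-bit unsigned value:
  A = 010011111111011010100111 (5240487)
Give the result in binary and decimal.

Shift left by 4: drop the top 4 bit(s), append 4 zero(s) on the right.
  010011111111011010100111  ->  discard [0100], keep [11111111011010100111], append 0000
= 111111110110101001110000

Answer: 111111110110101001110000 (16738928)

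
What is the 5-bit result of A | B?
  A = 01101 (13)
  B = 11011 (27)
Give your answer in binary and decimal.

Apply | to each column (1 where either bit is 1):
  01101
| 11011
-------
  11111

Answer: 11111 (31)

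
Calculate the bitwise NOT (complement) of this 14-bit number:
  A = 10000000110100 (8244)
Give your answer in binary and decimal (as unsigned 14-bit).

Flip each bit (0->1, 1->0):
  10000000110100
  01111111001011

Answer: 01111111001011 (8139)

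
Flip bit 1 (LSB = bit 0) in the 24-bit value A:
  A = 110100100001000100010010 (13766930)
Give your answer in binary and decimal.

Mask = 1 << 1 = 000000000000000000000010
Bit 1 of A is 1; XOR with the mask flips it to 0.
  110100100001000100010010
^ 000000000000000000000010
--------------------------
  110100100001000100010000

Answer: 110100100001000100010000 (13766928)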